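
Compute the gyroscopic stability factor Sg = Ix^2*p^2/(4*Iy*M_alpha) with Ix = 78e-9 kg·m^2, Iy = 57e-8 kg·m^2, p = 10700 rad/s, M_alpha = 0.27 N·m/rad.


Sg = Ix^2 * p^2 / (4 * Iy * M_alpha) = (78e-9)^2 * 10700^2 / (4 * 57e-8 * 0.27) = 1.132

1.132


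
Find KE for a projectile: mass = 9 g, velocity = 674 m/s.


E = 0.5*m*v^2 = 0.5*0.009*674^2 = 2044 J

2044 J


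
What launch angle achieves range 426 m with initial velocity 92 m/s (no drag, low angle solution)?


sin(2*theta) = R*g/v0^2 = 426*9.81/92^2 = 0.493745, theta = arcsin(0.493745)/2 = 14.79°

14.79 degrees


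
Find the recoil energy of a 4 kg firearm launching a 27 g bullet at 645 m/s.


v_r = m_p*v_p/m_gun = 0.027*645/4 = 4.35375 m/s, E_r = 0.5*m_gun*v_r^2 = 0.5*4*4.35375^2 = 37.91 J

37.91 J


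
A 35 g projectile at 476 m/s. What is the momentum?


p = m*v = 0.035*476 = 16.66 kg·m/s

16.66 kg·m/s


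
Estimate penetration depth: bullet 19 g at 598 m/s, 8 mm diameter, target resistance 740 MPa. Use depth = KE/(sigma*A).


A = pi*(d/2)^2 = pi*(8/2)^2 = 50.2655 mm^2
E = 0.5*m*v^2 = 0.5*0.019*598^2 = 3397.24 J
depth = E/(sigma*A) = 3397.24 J / (740 MPa * 50.2655 mm^2) = 3397.24/(740 * 50.2655) m = 0.0913323 m ≈ 91.33 mm

91.33 mm


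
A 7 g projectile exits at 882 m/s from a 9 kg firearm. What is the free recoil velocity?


v_recoil = m_p * v_p / m_gun = 0.007 * 882 / 9 = 0.686 m/s

0.686 m/s


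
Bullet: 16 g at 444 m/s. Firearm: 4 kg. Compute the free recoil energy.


v_r = m_p*v_p/m_gun = 0.016*444/4 = 1.776 m/s, E_r = 0.5*m_gun*v_r^2 = 0.5*4*1.776^2 = 6.308 J

6.308 J


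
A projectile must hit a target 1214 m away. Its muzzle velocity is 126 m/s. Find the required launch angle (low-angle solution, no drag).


sin(2*theta) = R*g/v0^2 = 1214*9.81/126^2 = 0.750147, theta = arcsin(0.750147)/2 = 24.3°

24.3 degrees


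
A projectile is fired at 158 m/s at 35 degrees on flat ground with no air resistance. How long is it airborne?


T = 2*v0*sin(theta)/g = 2*158*sin(35°)/9.81 = 18.48 s

18.48 s


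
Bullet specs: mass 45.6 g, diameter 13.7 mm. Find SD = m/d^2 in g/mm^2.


SD = m/d^2 = 45.6/13.7^2 = 0.243 g/mm^2

0.243 g/mm^2


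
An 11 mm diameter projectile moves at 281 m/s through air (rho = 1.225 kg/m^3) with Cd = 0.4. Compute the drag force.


A = pi*(d/2)^2 = pi*(11/2000)^2 = 9.50332e-05 m^2
Fd = 0.5*Cd*rho*A*v^2 = 0.5*0.4*1.225*9.50332e-05*281^2 = 1.838 N

1.838 N


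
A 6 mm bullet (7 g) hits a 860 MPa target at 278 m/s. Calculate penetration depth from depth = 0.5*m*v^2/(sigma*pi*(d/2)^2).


A = pi*(d/2)^2 = pi*(6/2)^2 = 28.2743 mm^2
E = 0.5*m*v^2 = 0.5*0.007*278^2 = 270.494 J
depth = E/(sigma*A) = 270.494 J / (860 MPa * 28.2743 mm^2) = 270.494/(860 * 28.2743) m = 0.0111241 m ≈ 11.12 mm

11.12 mm


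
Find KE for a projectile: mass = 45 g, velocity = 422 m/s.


E = 0.5*m*v^2 = 0.5*0.045*422^2 = 4007 J

4007 J


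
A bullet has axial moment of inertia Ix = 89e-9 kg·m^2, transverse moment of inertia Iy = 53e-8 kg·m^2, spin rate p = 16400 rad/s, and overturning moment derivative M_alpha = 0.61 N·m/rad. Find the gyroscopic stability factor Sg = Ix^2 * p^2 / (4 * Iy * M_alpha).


Sg = Ix^2 * p^2 / (4 * Iy * M_alpha) = (89e-9)^2 * 16400^2 / (4 * 53e-8 * 0.61) = 1.647

1.647


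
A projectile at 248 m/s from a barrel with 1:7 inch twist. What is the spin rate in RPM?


twist_m = 7*0.0254 = 0.1778 m
spin = v/twist = 248/0.1778 = 1394.826 rev/s
RPM = spin*60 = 1394.826*60 ≈ 83690 RPM

83690 RPM


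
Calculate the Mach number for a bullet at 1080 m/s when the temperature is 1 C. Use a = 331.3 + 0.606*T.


a = 331.3 + 0.606*(1) = 331.906 m/s
M = v/a = 1080/331.906 = 3.254

3.254


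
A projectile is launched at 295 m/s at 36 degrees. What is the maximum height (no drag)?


H = (v0*sin(theta))^2 / (2g) = (295*sin(36°))^2 / (2*9.81) = 1532 m

1532 m


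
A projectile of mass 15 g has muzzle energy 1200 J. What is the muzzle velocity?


v = sqrt(2*E/m) = sqrt(2*1200/0.015) = 400 m/s

400 m/s


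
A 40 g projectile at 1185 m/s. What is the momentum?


p = m*v = 0.04*1185 = 47.4 kg·m/s

47.4 kg·m/s


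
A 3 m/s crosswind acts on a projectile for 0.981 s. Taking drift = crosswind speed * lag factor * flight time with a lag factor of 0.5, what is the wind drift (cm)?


drift = v_wind * lag * t = 3 * 0.5 * 0.981 = 1.4715 m ≈ 147.2 cm

147.2 cm


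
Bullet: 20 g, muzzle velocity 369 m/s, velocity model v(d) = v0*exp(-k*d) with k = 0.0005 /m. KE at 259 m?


v = v0*exp(-k*d) = 369*exp(-0.0005*259) = 324.179 m/s
E = 0.5*m*v^2 = 0.5*0.02*324.179^2 = 1051 J

1051 J


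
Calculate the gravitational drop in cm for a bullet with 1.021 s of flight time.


drop = 0.5*g*t^2 = 0.5*9.81*1.021^2 = 5.11317 m ≈ 511.3 cm

511.3 cm


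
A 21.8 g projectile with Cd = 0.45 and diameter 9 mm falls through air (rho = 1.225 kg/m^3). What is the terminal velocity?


A = pi*(d/2)^2 = pi*(9/2000)^2 = 6.36173e-05 m^2
vt = sqrt(2mg/(Cd*rho*A)) = sqrt(2*0.0218*9.81/(0.45 * 1.225 * 6.36173e-05)) = 110.4 m/s

110.4 m/s


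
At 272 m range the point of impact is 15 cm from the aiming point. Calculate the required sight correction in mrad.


1 mrad subtends 1 cm per 10 m of range, so adj = error_cm / (dist_m / 10) = 15 / (272/10) = 0.5515 mrad

0.5515 mrad


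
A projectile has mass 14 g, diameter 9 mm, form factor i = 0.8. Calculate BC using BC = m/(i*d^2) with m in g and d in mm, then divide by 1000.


BC = m/(i*d^2*1000) = 14/(0.8 * 9^2 * 1000) = 0.000216

0.000216


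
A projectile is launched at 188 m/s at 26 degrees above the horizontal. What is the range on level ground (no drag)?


R = v0^2 * sin(2*theta) / g = 188^2 * sin(2*26°) / 9.81 = 2839 m

2839 m


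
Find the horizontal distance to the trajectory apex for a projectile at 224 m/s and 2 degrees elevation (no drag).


R = v0^2*sin(2*theta)/g = 224^2*sin(2*2°)/9.81 = 356.789 m
apex_dist = R/2 = 356.789/2 = 178.4 m

178.4 m


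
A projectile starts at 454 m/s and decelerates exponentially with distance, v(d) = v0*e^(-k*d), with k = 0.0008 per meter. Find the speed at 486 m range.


v = v0*exp(-k*d) = 454*exp(-0.0008*486) = 307.8 m/s

307.8 m/s


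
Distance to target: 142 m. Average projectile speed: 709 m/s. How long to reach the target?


t = d/v = 142/709 = 0.2003 s

0.2003 s


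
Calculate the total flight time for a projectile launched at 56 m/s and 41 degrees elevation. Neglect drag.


T = 2*v0*sin(theta)/g = 2*56*sin(41°)/9.81 = 7.49 s

7.49 s


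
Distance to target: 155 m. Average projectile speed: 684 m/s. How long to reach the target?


t = d/v = 155/684 = 0.2266 s

0.2266 s


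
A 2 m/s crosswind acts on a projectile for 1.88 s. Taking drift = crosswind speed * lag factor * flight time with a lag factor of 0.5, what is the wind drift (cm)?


drift = v_wind * lag * t = 2 * 0.5 * 1.88 = 1.88 m ≈ 188 cm

188 cm


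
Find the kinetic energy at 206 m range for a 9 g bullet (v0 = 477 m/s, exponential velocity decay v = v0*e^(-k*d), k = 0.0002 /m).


v = v0*exp(-k*d) = 477*exp(-0.0002*206) = 457.747 m/s
E = 0.5*m*v^2 = 0.5*0.009*457.747^2 = 942.9 J

942.9 J


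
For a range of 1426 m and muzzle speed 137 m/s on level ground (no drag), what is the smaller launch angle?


sin(2*theta) = R*g/v0^2 = 1426*9.81/137^2 = 0.745328, theta = arcsin(0.745328)/2 = 24.09°

24.09 degrees


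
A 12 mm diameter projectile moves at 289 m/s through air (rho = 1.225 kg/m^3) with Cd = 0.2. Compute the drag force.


A = pi*(d/2)^2 = pi*(12/2000)^2 = 1.13097e-04 m^2
Fd = 0.5*Cd*rho*A*v^2 = 0.5*0.2*1.225*1.13097e-04*289^2 = 1.157 N

1.157 N


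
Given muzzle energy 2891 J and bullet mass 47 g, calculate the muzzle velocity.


v = sqrt(2*E/m) = sqrt(2*2891/0.047) = 350.7 m/s

350.7 m/s


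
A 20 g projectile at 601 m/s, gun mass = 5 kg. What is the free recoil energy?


v_r = m_p*v_p/m_gun = 0.02*601/5 = 2.404 m/s, E_r = 0.5*m_gun*v_r^2 = 0.5*5*2.404^2 = 14.45 J

14.45 J


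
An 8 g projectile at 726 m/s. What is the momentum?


p = m*v = 0.008*726 = 5.808 kg·m/s

5.808 kg·m/s


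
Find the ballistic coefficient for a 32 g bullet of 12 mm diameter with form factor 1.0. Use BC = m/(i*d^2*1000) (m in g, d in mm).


BC = m/(i*d^2*1000) = 32/(1.0 * 12^2 * 1000) = 0.0002222

0.0002222


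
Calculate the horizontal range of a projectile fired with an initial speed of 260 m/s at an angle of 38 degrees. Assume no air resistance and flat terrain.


R = v0^2 * sin(2*theta) / g = 260^2 * sin(2*38°) / 9.81 = 6686 m

6686 m


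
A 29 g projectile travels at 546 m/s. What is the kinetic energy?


E = 0.5*m*v^2 = 0.5*0.029*546^2 = 4323 J

4323 J


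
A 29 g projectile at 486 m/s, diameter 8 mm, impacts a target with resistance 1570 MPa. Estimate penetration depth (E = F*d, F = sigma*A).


A = pi*(d/2)^2 = pi*(8/2)^2 = 50.2655 mm^2
E = 0.5*m*v^2 = 0.5*0.029*486^2 = 3424.84 J
depth = E/(sigma*A) = 3424.84 J / (1570 MPa * 50.2655 mm^2) = 3424.84/(1570 * 50.2655) m = 0.0433981 m ≈ 43.4 mm

43.4 mm


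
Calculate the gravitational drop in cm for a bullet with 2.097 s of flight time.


drop = 0.5*g*t^2 = 0.5*9.81*2.097^2 = 21.5693 m ≈ 2157 cm

2157 cm


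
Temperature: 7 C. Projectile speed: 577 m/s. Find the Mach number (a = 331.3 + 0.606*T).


a = 331.3 + 0.606*(7) = 335.542 m/s
M = v/a = 577/335.542 = 1.72

1.72


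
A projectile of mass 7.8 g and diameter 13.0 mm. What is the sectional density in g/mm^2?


SD = m/d^2 = 7.8/13.0^2 = 0.04615 g/mm^2

0.04615 g/mm^2


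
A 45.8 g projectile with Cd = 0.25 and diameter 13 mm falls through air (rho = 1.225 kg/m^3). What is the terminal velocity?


A = pi*(d/2)^2 = pi*(13/2000)^2 = 1.32732e-04 m^2
vt = sqrt(2mg/(Cd*rho*A)) = sqrt(2*0.0458*9.81/(0.25 * 1.225 * 1.32732e-04)) = 148.7 m/s

148.7 m/s


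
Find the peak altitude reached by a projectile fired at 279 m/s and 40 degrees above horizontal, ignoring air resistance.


H = (v0*sin(theta))^2 / (2g) = (279*sin(40°))^2 / (2*9.81) = 1639 m

1639 m


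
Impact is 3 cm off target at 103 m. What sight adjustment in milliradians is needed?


1 mrad subtends 1 cm per 10 m of range, so adj = error_cm / (dist_m / 10) = 3 / (103/10) = 0.2913 mrad

0.2913 mrad


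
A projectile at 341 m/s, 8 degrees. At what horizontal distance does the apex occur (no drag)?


R = v0^2*sin(2*theta)/g = 341^2*sin(2*8°)/9.81 = 3267.22 m
apex_dist = R/2 = 3267.22/2 = 1634 m

1634 m


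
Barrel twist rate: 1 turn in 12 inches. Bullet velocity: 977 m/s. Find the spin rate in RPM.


twist_m = 12*0.0254 = 0.3048 m
spin = v/twist = 977/0.3048 = 3205.381 rev/s
RPM = spin*60 = 3205.381*60 ≈ 192323 RPM

192323 RPM


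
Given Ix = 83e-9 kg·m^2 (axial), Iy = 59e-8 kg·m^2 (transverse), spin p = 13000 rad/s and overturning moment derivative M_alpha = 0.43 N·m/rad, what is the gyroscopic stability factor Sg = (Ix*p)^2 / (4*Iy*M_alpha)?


Sg = Ix^2 * p^2 / (4 * Iy * M_alpha) = (83e-9)^2 * 13000^2 / (4 * 59e-8 * 0.43) = 1.147

1.147


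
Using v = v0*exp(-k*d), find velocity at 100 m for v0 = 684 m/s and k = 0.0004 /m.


v = v0*exp(-k*d) = 684*exp(-0.0004*100) = 657.2 m/s

657.2 m/s


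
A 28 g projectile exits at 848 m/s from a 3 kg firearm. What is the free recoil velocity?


v_recoil = m_p * v_p / m_gun = 0.028 * 848 / 3 = 7.915 m/s

7.915 m/s


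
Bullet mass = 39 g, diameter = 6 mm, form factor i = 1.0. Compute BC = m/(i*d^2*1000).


BC = m/(i*d^2*1000) = 39/(1.0 * 6^2 * 1000) = 0.001083

0.001083


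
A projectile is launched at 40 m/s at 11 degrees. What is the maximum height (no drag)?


H = (v0*sin(theta))^2 / (2g) = (40*sin(11°))^2 / (2*9.81) = 2.969 m

2.969 m


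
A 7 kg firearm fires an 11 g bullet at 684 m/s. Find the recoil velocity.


v_recoil = m_p * v_p / m_gun = 0.011 * 684 / 7 = 1.075 m/s

1.075 m/s


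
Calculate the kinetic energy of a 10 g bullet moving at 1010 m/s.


E = 0.5*m*v^2 = 0.5*0.01*1010^2 = 5100 J

5100 J


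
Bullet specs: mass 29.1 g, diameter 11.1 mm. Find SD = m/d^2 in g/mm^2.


SD = m/d^2 = 29.1/11.1^2 = 0.2362 g/mm^2

0.2362 g/mm^2


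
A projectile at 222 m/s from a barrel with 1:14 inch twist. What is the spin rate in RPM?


twist_m = 14*0.0254 = 0.3556 m
spin = v/twist = 222/0.3556 = 624.297 rev/s
RPM = spin*60 = 624.297*60 ≈ 37458 RPM

37458 RPM


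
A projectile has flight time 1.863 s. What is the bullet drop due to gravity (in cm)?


drop = 0.5*g*t^2 = 0.5*9.81*1.863^2 = 17.0241 m ≈ 1702 cm

1702 cm


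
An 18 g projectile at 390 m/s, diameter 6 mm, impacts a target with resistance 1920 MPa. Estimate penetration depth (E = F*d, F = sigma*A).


A = pi*(d/2)^2 = pi*(6/2)^2 = 28.2743 mm^2
E = 0.5*m*v^2 = 0.5*0.018*390^2 = 1368.9 J
depth = E/(sigma*A) = 1368.9 J / (1920 MPa * 28.2743 mm^2) = 1368.9/(1920 * 28.2743) m = 0.0252161 m ≈ 25.22 mm

25.22 mm


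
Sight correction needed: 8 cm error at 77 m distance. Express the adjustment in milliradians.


1 mrad subtends 1 cm per 10 m of range, so adj = error_cm / (dist_m / 10) = 8 / (77/10) = 1.039 mrad

1.039 mrad


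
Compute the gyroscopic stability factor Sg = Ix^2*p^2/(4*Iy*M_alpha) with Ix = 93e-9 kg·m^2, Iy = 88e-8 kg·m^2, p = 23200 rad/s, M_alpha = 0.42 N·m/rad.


Sg = Ix^2 * p^2 / (4 * Iy * M_alpha) = (93e-9)^2 * 23200^2 / (4 * 88e-8 * 0.42) = 3.149

3.149


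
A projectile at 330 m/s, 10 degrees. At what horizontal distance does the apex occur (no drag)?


R = v0^2*sin(2*theta)/g = 330^2*sin(2*10°)/9.81 = 3796.74 m
apex_dist = R/2 = 3796.74/2 = 1898 m

1898 m


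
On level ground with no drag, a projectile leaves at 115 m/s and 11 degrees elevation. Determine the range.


R = v0^2 * sin(2*theta) / g = 115^2 * sin(2*11°) / 9.81 = 505 m

505 m


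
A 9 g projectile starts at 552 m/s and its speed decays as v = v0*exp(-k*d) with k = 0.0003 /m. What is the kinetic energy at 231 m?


v = v0*exp(-k*d) = 552*exp(-0.0003*231) = 515.042 m/s
E = 0.5*m*v^2 = 0.5*0.009*515.042^2 = 1194 J

1194 J


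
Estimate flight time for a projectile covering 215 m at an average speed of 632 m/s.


t = d/v = 215/632 = 0.3402 s

0.3402 s


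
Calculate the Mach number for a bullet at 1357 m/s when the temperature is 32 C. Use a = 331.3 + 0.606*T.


a = 331.3 + 0.606*(32) = 350.692 m/s
M = v/a = 1357/350.692 = 3.869

3.869


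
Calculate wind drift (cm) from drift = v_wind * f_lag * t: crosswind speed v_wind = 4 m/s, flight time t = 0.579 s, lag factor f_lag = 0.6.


drift = v_wind * lag * t = 4 * 0.6 * 0.579 = 1.3896 m ≈ 139 cm

139 cm


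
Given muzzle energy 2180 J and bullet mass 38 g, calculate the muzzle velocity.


v = sqrt(2*E/m) = sqrt(2*2180/0.038) = 338.7 m/s

338.7 m/s


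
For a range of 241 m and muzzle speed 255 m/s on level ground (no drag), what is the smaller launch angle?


sin(2*theta) = R*g/v0^2 = 241*9.81/255^2 = 0.0363585, theta = arcsin(0.0363585)/2 = 1.042°

1.042 degrees


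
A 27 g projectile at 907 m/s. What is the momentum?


p = m*v = 0.027*907 = 24.49 kg·m/s

24.49 kg·m/s


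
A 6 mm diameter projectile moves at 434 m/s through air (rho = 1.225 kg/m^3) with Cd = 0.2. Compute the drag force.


A = pi*(d/2)^2 = pi*(6/2000)^2 = 2.82743e-05 m^2
Fd = 0.5*Cd*rho*A*v^2 = 0.5*0.2*1.225*2.82743e-05*434^2 = 0.6524 N

0.6524 N


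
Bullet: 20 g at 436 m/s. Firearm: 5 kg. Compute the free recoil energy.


v_r = m_p*v_p/m_gun = 0.02*436/5 = 1.744 m/s, E_r = 0.5*m_gun*v_r^2 = 0.5*5*1.744^2 = 7.604 J

7.604 J


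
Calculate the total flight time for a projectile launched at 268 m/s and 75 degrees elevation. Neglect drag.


T = 2*v0*sin(theta)/g = 2*268*sin(75°)/9.81 = 52.78 s

52.78 s


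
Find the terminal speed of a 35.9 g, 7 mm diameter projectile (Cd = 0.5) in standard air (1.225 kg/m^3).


A = pi*(d/2)^2 = pi*(7/2000)^2 = 3.84845e-05 m^2
vt = sqrt(2mg/(Cd*rho*A)) = sqrt(2*0.0359*9.81/(0.5 * 1.225 * 3.84845e-05)) = 172.9 m/s

172.9 m/s


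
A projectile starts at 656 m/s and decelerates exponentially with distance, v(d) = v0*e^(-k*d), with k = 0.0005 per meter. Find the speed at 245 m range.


v = v0*exp(-k*d) = 656*exp(-0.0005*245) = 580.4 m/s

580.4 m/s


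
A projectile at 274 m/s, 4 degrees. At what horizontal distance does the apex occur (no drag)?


R = v0^2*sin(2*theta)/g = 274^2*sin(2*4°)/9.81 = 1065.09 m
apex_dist = R/2 = 1065.09/2 = 532.5 m

532.5 m


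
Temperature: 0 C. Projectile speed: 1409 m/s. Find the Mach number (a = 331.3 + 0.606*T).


a = 331.3 + 0.606*(0) = 331.3 m/s
M = v/a = 1409/331.3 = 4.253

4.253


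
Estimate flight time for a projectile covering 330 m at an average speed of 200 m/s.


t = d/v = 330/200 = 1.65 s

1.65 s


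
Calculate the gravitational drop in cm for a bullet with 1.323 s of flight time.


drop = 0.5*g*t^2 = 0.5*9.81*1.323^2 = 8.58536 m ≈ 858.5 cm

858.5 cm


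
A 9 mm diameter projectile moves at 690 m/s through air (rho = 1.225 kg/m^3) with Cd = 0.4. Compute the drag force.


A = pi*(d/2)^2 = pi*(9/2000)^2 = 6.36173e-05 m^2
Fd = 0.5*Cd*rho*A*v^2 = 0.5*0.4*1.225*6.36173e-05*690^2 = 7.421 N

7.421 N


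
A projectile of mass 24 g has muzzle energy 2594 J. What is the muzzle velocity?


v = sqrt(2*E/m) = sqrt(2*2594/0.024) = 464.9 m/s

464.9 m/s


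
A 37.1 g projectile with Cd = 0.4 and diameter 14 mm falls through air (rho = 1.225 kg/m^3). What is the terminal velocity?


A = pi*(d/2)^2 = pi*(14/2000)^2 = 1.53938e-04 m^2
vt = sqrt(2mg/(Cd*rho*A)) = sqrt(2*0.0371*9.81/(0.4 * 1.225 * 1.53938e-04)) = 98.23 m/s

98.23 m/s


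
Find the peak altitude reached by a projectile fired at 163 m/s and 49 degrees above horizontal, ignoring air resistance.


H = (v0*sin(theta))^2 / (2g) = (163*sin(49°))^2 / (2*9.81) = 771.3 m

771.3 m


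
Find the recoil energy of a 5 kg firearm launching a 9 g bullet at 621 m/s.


v_r = m_p*v_p/m_gun = 0.009*621/5 = 1.1178 m/s, E_r = 0.5*m_gun*v_r^2 = 0.5*5*1.1178^2 = 3.124 J

3.124 J


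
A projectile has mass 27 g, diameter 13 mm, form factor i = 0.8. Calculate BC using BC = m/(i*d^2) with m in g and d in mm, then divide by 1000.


BC = m/(i*d^2*1000) = 27/(0.8 * 13^2 * 1000) = 0.0001997

0.0001997


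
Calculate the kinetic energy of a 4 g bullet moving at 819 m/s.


E = 0.5*m*v^2 = 0.5*0.004*819^2 = 1342 J

1342 J


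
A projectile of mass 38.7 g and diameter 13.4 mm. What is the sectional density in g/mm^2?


SD = m/d^2 = 38.7/13.4^2 = 0.2155 g/mm^2

0.2155 g/mm^2


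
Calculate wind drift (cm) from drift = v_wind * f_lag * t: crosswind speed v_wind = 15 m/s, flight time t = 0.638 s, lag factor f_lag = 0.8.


drift = v_wind * lag * t = 15 * 0.8 * 0.638 = 7.656 m ≈ 765.6 cm

765.6 cm


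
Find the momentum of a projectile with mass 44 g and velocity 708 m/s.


p = m*v = 0.044*708 = 31.15 kg·m/s

31.15 kg·m/s


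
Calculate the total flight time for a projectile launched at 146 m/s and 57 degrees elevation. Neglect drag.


T = 2*v0*sin(theta)/g = 2*146*sin(57°)/9.81 = 24.96 s

24.96 s


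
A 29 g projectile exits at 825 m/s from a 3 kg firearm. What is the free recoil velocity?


v_recoil = m_p * v_p / m_gun = 0.029 * 825 / 3 = 7.975 m/s

7.975 m/s


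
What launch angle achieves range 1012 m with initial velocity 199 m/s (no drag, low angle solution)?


sin(2*theta) = R*g/v0^2 = 1012*9.81/199^2 = 0.250694, theta = arcsin(0.250694)/2 = 7.259°

7.259 degrees


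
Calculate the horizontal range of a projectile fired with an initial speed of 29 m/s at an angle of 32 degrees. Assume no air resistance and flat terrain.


R = v0^2 * sin(2*theta) / g = 29^2 * sin(2*32°) / 9.81 = 77.05 m

77.05 m


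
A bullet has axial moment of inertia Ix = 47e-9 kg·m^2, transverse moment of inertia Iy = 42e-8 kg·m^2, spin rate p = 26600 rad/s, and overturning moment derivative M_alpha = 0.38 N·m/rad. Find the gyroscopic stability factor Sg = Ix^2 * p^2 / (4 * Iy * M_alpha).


Sg = Ix^2 * p^2 / (4 * Iy * M_alpha) = (47e-9)^2 * 26600^2 / (4 * 42e-8 * 0.38) = 2.448

2.448


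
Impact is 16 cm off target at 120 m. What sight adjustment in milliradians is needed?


1 mrad subtends 1 cm per 10 m of range, so adj = error_cm / (dist_m / 10) = 16 / (120/10) = 1.333 mrad

1.333 mrad


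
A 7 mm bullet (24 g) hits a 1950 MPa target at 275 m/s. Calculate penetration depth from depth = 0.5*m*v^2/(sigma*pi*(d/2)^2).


A = pi*(d/2)^2 = pi*(7/2)^2 = 38.4845 mm^2
E = 0.5*m*v^2 = 0.5*0.024*275^2 = 907.5 J
depth = E/(sigma*A) = 907.5 J / (1950 MPa * 38.4845 mm^2) = 907.5/(1950 * 38.4845) m = 0.0120928 m ≈ 12.09 mm

12.09 mm


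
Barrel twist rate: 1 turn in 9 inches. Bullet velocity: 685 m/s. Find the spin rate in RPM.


twist_m = 9*0.0254 = 0.2286 m
spin = v/twist = 685/0.2286 = 2996.5 rev/s
RPM = spin*60 = 2996.5*60 ≈ 179790 RPM

179790 RPM


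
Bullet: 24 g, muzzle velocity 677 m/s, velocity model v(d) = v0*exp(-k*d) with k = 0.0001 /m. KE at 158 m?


v = v0*exp(-k*d) = 677*exp(-0.0001*158) = 666.387 m/s
E = 0.5*m*v^2 = 0.5*0.024*666.387^2 = 5329 J

5329 J


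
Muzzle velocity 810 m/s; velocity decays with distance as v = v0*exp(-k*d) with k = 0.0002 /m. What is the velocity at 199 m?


v = v0*exp(-k*d) = 810*exp(-0.0002*199) = 778.4 m/s

778.4 m/s


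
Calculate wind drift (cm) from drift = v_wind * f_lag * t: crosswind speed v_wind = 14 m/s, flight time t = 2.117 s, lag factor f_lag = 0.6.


drift = v_wind * lag * t = 14 * 0.6 * 2.117 = 17.7828 m ≈ 1778 cm

1778 cm


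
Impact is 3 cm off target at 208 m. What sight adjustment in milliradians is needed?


1 mrad subtends 1 cm per 10 m of range, so adj = error_cm / (dist_m / 10) = 3 / (208/10) = 0.1442 mrad

0.1442 mrad


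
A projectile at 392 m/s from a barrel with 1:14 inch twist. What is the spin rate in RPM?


twist_m = 14*0.0254 = 0.3556 m
spin = v/twist = 392/0.3556 = 1102.362 rev/s
RPM = spin*60 = 1102.362*60 ≈ 66142 RPM

66142 RPM


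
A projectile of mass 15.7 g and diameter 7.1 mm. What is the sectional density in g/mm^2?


SD = m/d^2 = 15.7/7.1^2 = 0.3114 g/mm^2

0.3114 g/mm^2


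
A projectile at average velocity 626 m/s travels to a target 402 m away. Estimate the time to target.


t = d/v = 402/626 = 0.6422 s

0.6422 s


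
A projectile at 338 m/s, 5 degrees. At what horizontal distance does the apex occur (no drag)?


R = v0^2*sin(2*theta)/g = 338^2*sin(2*5°)/9.81 = 2022.25 m
apex_dist = R/2 = 2022.25/2 = 1011 m

1011 m


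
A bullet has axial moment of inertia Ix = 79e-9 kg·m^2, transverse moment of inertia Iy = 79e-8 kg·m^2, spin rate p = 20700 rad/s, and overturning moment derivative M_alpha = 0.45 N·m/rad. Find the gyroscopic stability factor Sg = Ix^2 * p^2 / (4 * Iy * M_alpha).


Sg = Ix^2 * p^2 / (4 * Iy * M_alpha) = (79e-9)^2 * 20700^2 / (4 * 79e-8 * 0.45) = 1.881

1.881


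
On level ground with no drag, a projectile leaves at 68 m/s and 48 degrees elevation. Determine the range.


R = v0^2 * sin(2*theta) / g = 68^2 * sin(2*48°) / 9.81 = 468.8 m

468.8 m


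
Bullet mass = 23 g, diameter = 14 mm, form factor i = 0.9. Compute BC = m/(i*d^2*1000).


BC = m/(i*d^2*1000) = 23/(0.9 * 14^2 * 1000) = 0.0001304

0.0001304


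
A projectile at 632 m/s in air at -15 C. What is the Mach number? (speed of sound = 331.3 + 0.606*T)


a = 331.3 + 0.606*(-15) = 322.21 m/s
M = v/a = 632/322.21 = 1.961

1.961


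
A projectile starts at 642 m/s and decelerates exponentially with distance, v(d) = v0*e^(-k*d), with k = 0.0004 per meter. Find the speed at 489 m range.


v = v0*exp(-k*d) = 642*exp(-0.0004*489) = 527.9 m/s

527.9 m/s


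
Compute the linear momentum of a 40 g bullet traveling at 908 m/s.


p = m*v = 0.04*908 = 36.32 kg·m/s

36.32 kg·m/s


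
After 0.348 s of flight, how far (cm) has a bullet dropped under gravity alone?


drop = 0.5*g*t^2 = 0.5*9.81*0.348^2 = 0.594015 m ≈ 59.4 cm

59.4 cm


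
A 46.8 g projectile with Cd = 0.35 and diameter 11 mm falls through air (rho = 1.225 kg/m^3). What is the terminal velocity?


A = pi*(d/2)^2 = pi*(11/2000)^2 = 9.50332e-05 m^2
vt = sqrt(2mg/(Cd*rho*A)) = sqrt(2*0.0468*9.81/(0.35 * 1.225 * 9.50332e-05)) = 150.1 m/s

150.1 m/s


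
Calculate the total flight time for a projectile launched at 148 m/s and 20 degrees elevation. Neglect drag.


T = 2*v0*sin(theta)/g = 2*148*sin(20°)/9.81 = 10.32 s

10.32 s


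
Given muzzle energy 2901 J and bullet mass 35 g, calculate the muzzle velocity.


v = sqrt(2*E/m) = sqrt(2*2901/0.035) = 407.2 m/s

407.2 m/s


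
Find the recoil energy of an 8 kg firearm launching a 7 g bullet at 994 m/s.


v_r = m_p*v_p/m_gun = 0.007*994/8 = 0.86975 m/s, E_r = 0.5*m_gun*v_r^2 = 0.5*8*0.86975^2 = 3.026 J

3.026 J


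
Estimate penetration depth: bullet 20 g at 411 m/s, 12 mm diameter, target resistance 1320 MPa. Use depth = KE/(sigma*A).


A = pi*(d/2)^2 = pi*(12/2)^2 = 113.097 mm^2
E = 0.5*m*v^2 = 0.5*0.02*411^2 = 1689.21 J
depth = E/(sigma*A) = 1689.21 J / (1320 MPa * 113.097 mm^2) = 1689.21/(1320 * 113.097) m = 0.0113151 m ≈ 11.32 mm

11.32 mm


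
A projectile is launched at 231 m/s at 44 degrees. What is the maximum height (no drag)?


H = (v0*sin(theta))^2 / (2g) = (231*sin(44°))^2 / (2*9.81) = 1312 m

1312 m


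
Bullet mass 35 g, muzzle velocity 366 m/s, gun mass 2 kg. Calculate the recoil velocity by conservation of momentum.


v_recoil = m_p * v_p / m_gun = 0.035 * 366 / 2 = 6.405 m/s

6.405 m/s


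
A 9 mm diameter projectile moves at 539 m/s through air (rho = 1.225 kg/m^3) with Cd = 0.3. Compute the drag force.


A = pi*(d/2)^2 = pi*(9/2000)^2 = 6.36173e-05 m^2
Fd = 0.5*Cd*rho*A*v^2 = 0.5*0.3*1.225*6.36173e-05*539^2 = 3.396 N

3.396 N


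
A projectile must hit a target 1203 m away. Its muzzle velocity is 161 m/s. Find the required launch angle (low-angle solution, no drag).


sin(2*theta) = R*g/v0^2 = 1203*9.81/161^2 = 0.455285, theta = arcsin(0.455285)/2 = 13.54°

13.54 degrees


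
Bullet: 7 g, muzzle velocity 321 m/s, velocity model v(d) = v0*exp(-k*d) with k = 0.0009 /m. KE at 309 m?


v = v0*exp(-k*d) = 321*exp(-0.0009*309) = 243.068 m/s
E = 0.5*m*v^2 = 0.5*0.007*243.068^2 = 206.8 J

206.8 J


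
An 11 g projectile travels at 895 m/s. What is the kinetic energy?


E = 0.5*m*v^2 = 0.5*0.011*895^2 = 4406 J

4406 J


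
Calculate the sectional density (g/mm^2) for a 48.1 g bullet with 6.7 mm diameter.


SD = m/d^2 = 48.1/6.7^2 = 1.072 g/mm^2

1.072 g/mm^2


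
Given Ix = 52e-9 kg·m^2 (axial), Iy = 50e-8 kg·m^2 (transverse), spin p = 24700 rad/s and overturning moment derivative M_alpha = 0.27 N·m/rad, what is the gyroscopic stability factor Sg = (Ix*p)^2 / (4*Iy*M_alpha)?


Sg = Ix^2 * p^2 / (4 * Iy * M_alpha) = (52e-9)^2 * 24700^2 / (4 * 50e-8 * 0.27) = 3.055

3.055


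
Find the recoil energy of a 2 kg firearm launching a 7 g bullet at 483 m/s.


v_r = m_p*v_p/m_gun = 0.007*483/2 = 1.6905 m/s, E_r = 0.5*m_gun*v_r^2 = 0.5*2*1.6905^2 = 2.858 J

2.858 J


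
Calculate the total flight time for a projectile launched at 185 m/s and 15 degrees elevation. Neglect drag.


T = 2*v0*sin(theta)/g = 2*185*sin(15°)/9.81 = 9.762 s

9.762 s


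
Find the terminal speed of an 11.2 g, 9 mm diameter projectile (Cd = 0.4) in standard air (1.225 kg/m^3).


A = pi*(d/2)^2 = pi*(9/2000)^2 = 6.36173e-05 m^2
vt = sqrt(2mg/(Cd*rho*A)) = sqrt(2*0.0112*9.81/(0.4 * 1.225 * 6.36173e-05)) = 83.96 m/s

83.96 m/s


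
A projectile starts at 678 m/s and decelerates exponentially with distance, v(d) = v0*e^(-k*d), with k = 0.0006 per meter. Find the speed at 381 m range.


v = v0*exp(-k*d) = 678*exp(-0.0006*381) = 539.4 m/s

539.4 m/s


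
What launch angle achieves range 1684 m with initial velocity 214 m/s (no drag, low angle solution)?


sin(2*theta) = R*g/v0^2 = 1684*9.81/214^2 = 0.360731, theta = arcsin(0.360731)/2 = 10.57°

10.57 degrees


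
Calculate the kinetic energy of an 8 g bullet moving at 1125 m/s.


E = 0.5*m*v^2 = 0.5*0.008*1125^2 = 5062 J

5062 J


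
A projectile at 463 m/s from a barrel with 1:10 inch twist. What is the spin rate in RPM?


twist_m = 10*0.0254 = 0.254 m
spin = v/twist = 463/0.254 = 1822.835 rev/s
RPM = spin*60 = 1822.835*60 ≈ 109370 RPM

109370 RPM


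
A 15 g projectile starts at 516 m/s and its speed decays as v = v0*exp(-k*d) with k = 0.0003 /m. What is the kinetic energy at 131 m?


v = v0*exp(-k*d) = 516*exp(-0.0003*131) = 496.115 m/s
E = 0.5*m*v^2 = 0.5*0.015*496.115^2 = 1846 J

1846 J


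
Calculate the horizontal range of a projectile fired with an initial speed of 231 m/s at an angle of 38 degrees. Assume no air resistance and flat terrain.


R = v0^2 * sin(2*theta) / g = 231^2 * sin(2*38°) / 9.81 = 5278 m

5278 m


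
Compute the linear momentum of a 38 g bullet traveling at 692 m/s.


p = m*v = 0.038*692 = 26.3 kg·m/s

26.3 kg·m/s


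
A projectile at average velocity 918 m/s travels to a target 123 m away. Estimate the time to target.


t = d/v = 123/918 = 0.134 s

0.134 s


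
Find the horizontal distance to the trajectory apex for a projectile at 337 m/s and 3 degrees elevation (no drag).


R = v0^2*sin(2*theta)/g = 337^2*sin(2*3°)/9.81 = 1210.11 m
apex_dist = R/2 = 1210.11/2 = 605.1 m

605.1 m


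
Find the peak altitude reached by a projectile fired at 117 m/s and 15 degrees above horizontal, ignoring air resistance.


H = (v0*sin(theta))^2 / (2g) = (117*sin(15°))^2 / (2*9.81) = 46.74 m

46.74 m


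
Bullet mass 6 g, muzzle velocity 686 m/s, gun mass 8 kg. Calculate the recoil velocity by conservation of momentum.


v_recoil = m_p * v_p / m_gun = 0.006 * 686 / 8 = 0.5145 m/s

0.5145 m/s


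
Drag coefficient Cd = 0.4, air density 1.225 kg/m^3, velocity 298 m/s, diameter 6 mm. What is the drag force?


A = pi*(d/2)^2 = pi*(6/2000)^2 = 2.82743e-05 m^2
Fd = 0.5*Cd*rho*A*v^2 = 0.5*0.4*1.225*2.82743e-05*298^2 = 0.6152 N

0.6152 N


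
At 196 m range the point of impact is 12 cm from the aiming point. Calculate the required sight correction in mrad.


1 mrad subtends 1 cm per 10 m of range, so adj = error_cm / (dist_m / 10) = 12 / (196/10) = 0.6122 mrad

0.6122 mrad


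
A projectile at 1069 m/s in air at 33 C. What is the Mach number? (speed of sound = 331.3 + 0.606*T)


a = 331.3 + 0.606*(33) = 351.298 m/s
M = v/a = 1069/351.298 = 3.043

3.043


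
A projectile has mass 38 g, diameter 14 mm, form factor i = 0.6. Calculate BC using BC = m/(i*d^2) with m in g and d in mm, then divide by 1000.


BC = m/(i*d^2*1000) = 38/(0.6 * 14^2 * 1000) = 0.0003231

0.0003231


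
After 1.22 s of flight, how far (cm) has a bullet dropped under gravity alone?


drop = 0.5*g*t^2 = 0.5*9.81*1.22^2 = 7.3006 m ≈ 730.1 cm

730.1 cm


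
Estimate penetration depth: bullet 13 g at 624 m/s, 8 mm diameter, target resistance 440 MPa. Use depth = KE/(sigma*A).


A = pi*(d/2)^2 = pi*(8/2)^2 = 50.2655 mm^2
E = 0.5*m*v^2 = 0.5*0.013*624^2 = 2530.94 J
depth = E/(sigma*A) = 2530.94 J / (440 MPa * 50.2655 mm^2) = 2530.94/(440 * 50.2655) m = 0.114435 m ≈ 114.4 mm

114.4 mm


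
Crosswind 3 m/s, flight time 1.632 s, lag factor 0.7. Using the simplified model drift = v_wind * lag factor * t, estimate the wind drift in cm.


drift = v_wind * lag * t = 3 * 0.7 * 1.632 = 3.4272 m ≈ 342.7 cm

342.7 cm


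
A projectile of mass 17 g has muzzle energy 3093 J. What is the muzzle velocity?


v = sqrt(2*E/m) = sqrt(2*3093/0.017) = 603.2 m/s

603.2 m/s


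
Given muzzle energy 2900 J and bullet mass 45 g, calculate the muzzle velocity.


v = sqrt(2*E/m) = sqrt(2*2900/0.045) = 359 m/s

359 m/s


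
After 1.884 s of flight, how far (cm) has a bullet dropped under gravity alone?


drop = 0.5*g*t^2 = 0.5*9.81*1.884^2 = 17.4101 m ≈ 1741 cm

1741 cm


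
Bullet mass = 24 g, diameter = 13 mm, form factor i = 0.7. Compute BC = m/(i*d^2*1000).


BC = m/(i*d^2*1000) = 24/(0.7 * 13^2 * 1000) = 0.0002029

0.0002029


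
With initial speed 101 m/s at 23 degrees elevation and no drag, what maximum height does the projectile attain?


H = (v0*sin(theta))^2 / (2g) = (101*sin(23°))^2 / (2*9.81) = 79.38 m

79.38 m


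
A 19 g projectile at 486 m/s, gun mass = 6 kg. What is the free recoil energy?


v_r = m_p*v_p/m_gun = 0.019*486/6 = 1.539 m/s, E_r = 0.5*m_gun*v_r^2 = 0.5*6*1.539^2 = 7.106 J

7.106 J


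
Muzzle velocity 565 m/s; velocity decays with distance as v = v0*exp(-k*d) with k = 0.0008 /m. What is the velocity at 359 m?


v = v0*exp(-k*d) = 565*exp(-0.0008*359) = 424 m/s

424 m/s


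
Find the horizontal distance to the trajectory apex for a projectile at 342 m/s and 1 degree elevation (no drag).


R = v0^2*sin(2*theta)/g = 342^2*sin(2*1°)/9.81 = 416.104 m
apex_dist = R/2 = 416.104/2 = 208.1 m

208.1 m


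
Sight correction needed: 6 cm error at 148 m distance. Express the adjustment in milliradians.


1 mrad subtends 1 cm per 10 m of range, so adj = error_cm / (dist_m / 10) = 6 / (148/10) = 0.4054 mrad

0.4054 mrad


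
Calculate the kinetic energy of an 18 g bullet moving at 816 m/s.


E = 0.5*m*v^2 = 0.5*0.018*816^2 = 5993 J

5993 J


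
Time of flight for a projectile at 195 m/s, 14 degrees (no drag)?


T = 2*v0*sin(theta)/g = 2*195*sin(14°)/9.81 = 9.618 s

9.618 s


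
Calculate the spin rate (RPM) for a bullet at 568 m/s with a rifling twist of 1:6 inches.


twist_m = 6*0.0254 = 0.1524 m
spin = v/twist = 568/0.1524 = 3727.034 rev/s
RPM = spin*60 = 3727.034*60 ≈ 223622 RPM

223622 RPM


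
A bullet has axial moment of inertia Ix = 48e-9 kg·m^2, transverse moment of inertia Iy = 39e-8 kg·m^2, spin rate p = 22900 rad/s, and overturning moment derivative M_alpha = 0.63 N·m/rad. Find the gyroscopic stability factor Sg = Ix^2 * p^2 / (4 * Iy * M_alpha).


Sg = Ix^2 * p^2 / (4 * Iy * M_alpha) = (48e-9)^2 * 22900^2 / (4 * 39e-8 * 0.63) = 1.229

1.229


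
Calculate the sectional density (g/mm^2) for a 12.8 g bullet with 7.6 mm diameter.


SD = m/d^2 = 12.8/7.6^2 = 0.2216 g/mm^2

0.2216 g/mm^2


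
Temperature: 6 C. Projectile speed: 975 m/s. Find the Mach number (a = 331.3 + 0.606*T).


a = 331.3 + 0.606*(6) = 334.936 m/s
M = v/a = 975/334.936 = 2.911

2.911


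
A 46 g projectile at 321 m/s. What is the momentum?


p = m*v = 0.046*321 = 14.77 kg·m/s

14.77 kg·m/s


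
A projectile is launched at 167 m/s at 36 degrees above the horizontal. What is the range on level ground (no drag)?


R = v0^2 * sin(2*theta) / g = 167^2 * sin(2*36°) / 9.81 = 2704 m

2704 m


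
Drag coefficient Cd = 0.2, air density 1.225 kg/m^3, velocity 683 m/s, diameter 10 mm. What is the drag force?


A = pi*(d/2)^2 = pi*(10/2000)^2 = 7.85398e-05 m^2
Fd = 0.5*Cd*rho*A*v^2 = 0.5*0.2*1.225*7.85398e-05*683^2 = 4.488 N

4.488 N


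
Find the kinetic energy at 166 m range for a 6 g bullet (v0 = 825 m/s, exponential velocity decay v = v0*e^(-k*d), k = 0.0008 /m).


v = v0*exp(-k*d) = 825*exp(-0.0008*166) = 722.403 m/s
E = 0.5*m*v^2 = 0.5*0.006*722.403^2 = 1566 J

1566 J


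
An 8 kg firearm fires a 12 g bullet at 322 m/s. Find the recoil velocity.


v_recoil = m_p * v_p / m_gun = 0.012 * 322 / 8 = 0.483 m/s

0.483 m/s


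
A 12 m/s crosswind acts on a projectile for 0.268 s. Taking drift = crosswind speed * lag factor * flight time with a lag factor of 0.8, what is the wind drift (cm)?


drift = v_wind * lag * t = 12 * 0.8 * 0.268 = 2.5728 m ≈ 257.3 cm

257.3 cm


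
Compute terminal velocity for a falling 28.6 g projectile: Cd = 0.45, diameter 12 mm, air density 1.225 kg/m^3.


A = pi*(d/2)^2 = pi*(12/2000)^2 = 1.13097e-04 m^2
vt = sqrt(2mg/(Cd*rho*A)) = sqrt(2*0.0286*9.81/(0.45 * 1.225 * 1.13097e-04)) = 94.87 m/s

94.87 m/s


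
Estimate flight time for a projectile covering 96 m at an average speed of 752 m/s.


t = d/v = 96/752 = 0.1277 s

0.1277 s


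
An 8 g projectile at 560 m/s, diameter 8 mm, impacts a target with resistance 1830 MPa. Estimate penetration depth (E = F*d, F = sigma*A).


A = pi*(d/2)^2 = pi*(8/2)^2 = 50.2655 mm^2
E = 0.5*m*v^2 = 0.5*0.008*560^2 = 1254.4 J
depth = E/(sigma*A) = 1254.4 J / (1830 MPa * 50.2655 mm^2) = 1254.4/(1830 * 50.2655) m = 0.0136369 m ≈ 13.64 mm

13.64 mm


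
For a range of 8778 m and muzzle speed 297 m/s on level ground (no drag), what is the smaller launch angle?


sin(2*theta) = R*g/v0^2 = 8778*9.81/297^2 = 0.976229, theta = arcsin(0.976229)/2 = 38.74°

38.74 degrees


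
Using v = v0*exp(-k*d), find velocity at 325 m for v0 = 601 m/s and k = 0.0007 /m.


v = v0*exp(-k*d) = 601*exp(-0.0007*325) = 478.7 m/s

478.7 m/s


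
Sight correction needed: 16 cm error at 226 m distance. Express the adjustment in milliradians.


1 mrad subtends 1 cm per 10 m of range, so adj = error_cm / (dist_m / 10) = 16 / (226/10) = 0.708 mrad

0.708 mrad


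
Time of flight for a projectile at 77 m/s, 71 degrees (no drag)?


T = 2*v0*sin(theta)/g = 2*77*sin(71°)/9.81 = 14.84 s

14.84 s


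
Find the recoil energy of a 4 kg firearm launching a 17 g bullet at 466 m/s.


v_r = m_p*v_p/m_gun = 0.017*466/4 = 1.9805 m/s, E_r = 0.5*m_gun*v_r^2 = 0.5*4*1.9805^2 = 7.845 J

7.845 J


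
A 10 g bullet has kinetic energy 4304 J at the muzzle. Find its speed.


v = sqrt(2*E/m) = sqrt(2*4304/0.01) = 927.8 m/s

927.8 m/s


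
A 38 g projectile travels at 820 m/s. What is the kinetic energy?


E = 0.5*m*v^2 = 0.5*0.038*820^2 = 12776 J

12776 J


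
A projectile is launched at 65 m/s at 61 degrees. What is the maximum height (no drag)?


H = (v0*sin(theta))^2 / (2g) = (65*sin(61°))^2 / (2*9.81) = 164.7 m

164.7 m


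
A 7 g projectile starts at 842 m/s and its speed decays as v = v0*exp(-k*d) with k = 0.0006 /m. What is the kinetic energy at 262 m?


v = v0*exp(-k*d) = 842*exp(-0.0006*262) = 719.517 m/s
E = 0.5*m*v^2 = 0.5*0.007*719.517^2 = 1812 J

1812 J


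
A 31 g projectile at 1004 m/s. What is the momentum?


p = m*v = 0.031*1004 = 31.12 kg·m/s

31.12 kg·m/s


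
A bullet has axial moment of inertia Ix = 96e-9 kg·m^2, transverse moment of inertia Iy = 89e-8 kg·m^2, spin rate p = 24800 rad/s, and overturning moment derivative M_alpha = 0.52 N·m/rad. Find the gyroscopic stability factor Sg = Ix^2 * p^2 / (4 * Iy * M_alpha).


Sg = Ix^2 * p^2 / (4 * Iy * M_alpha) = (96e-9)^2 * 24800^2 / (4 * 89e-8 * 0.52) = 3.062

3.062


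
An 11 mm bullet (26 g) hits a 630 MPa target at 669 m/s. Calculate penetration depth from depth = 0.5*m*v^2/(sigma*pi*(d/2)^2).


A = pi*(d/2)^2 = pi*(11/2)^2 = 95.0332 mm^2
E = 0.5*m*v^2 = 0.5*0.026*669^2 = 5818.29 J
depth = E/(sigma*A) = 5818.29 J / (630 MPa * 95.0332 mm^2) = 5818.29/(630 * 95.0332) m = 0.0971806 m ≈ 97.18 mm

97.18 mm


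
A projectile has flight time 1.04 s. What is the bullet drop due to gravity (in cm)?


drop = 0.5*g*t^2 = 0.5*9.81*1.04^2 = 5.30525 m ≈ 530.5 cm

530.5 cm


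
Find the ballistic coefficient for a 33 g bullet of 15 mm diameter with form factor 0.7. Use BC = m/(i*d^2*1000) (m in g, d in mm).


BC = m/(i*d^2*1000) = 33/(0.7 * 15^2 * 1000) = 0.0002095

0.0002095


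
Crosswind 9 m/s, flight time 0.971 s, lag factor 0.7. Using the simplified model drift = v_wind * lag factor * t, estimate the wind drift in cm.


drift = v_wind * lag * t = 9 * 0.7 * 0.971 = 6.1173 m ≈ 611.7 cm

611.7 cm


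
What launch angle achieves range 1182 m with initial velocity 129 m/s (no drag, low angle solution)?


sin(2*theta) = R*g/v0^2 = 1182*9.81/129^2 = 0.696798, theta = arcsin(0.696798)/2 = 22.09°

22.09 degrees
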